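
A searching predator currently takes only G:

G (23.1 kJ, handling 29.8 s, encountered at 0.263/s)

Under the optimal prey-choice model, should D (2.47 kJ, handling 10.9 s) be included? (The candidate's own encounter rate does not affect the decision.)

Current rate: (0.263×23.1)/(1 + 0.263×29.8) = 0.6875 kJ/s.
Profitability of D: 2.47/10.9 = 0.2266 kJ/s.
0.2266 < 0.6875, so adding D would lower the average — exclude it.

No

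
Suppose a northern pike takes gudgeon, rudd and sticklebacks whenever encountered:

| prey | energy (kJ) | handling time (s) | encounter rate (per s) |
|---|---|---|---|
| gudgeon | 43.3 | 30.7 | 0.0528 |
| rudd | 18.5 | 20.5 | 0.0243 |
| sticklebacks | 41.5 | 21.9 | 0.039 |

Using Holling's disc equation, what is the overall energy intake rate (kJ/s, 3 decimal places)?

Energy encountered per unit search time: 0.0528×43.3 + 0.0243×18.5 + 0.039×41.5 = 4.354 kJ/s.
Handling time per unit search time: 0.0528×30.7 + 0.0243×20.5 + 0.039×21.9 = 2.973.
Rate = 4.354/(1 + 2.973) = 1.096 kJ/s.

1.096 kJ/s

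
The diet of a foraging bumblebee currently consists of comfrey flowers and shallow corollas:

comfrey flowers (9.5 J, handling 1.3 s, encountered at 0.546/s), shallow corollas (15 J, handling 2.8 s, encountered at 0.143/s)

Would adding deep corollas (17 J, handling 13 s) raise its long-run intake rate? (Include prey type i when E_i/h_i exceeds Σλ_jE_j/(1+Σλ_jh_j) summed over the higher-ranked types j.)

No

Current rate: (0.546×9.5 + 0.143×15)/(1 + 0.546×1.3 + 0.143×2.8) = 3.475 J/s.
Profitability of deep corollas: 17/13 = 1.308 J/s.
1.308 < 3.475, so adding deep corollas would lower the average — exclude it.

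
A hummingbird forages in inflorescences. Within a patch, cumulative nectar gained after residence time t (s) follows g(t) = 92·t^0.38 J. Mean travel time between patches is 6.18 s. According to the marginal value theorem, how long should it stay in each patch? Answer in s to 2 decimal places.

By the marginal value theorem, leave when the instantaneous gain rate g'(t) equals the habitat-wide average g(t)/(T + t).
g'(t) = 0.38·92·t^-0.62. Setting 0.38·92·t^-0.62 = 92·t^0.38/(6.18+t) gives 0.38(6.18+t) = t, so 0.62·t = 0.38×6.18.
t* = 0.38×6.18/0.62 = 3.788 s.

3.79 s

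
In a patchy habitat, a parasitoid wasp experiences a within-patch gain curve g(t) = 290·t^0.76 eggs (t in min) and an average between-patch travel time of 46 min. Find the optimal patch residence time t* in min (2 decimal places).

Optimal t* satisfies g'(t*) = g(t*)/(T + t*).
g'(t) = 0.76·290·t^-0.24. Setting 0.76·290·t^-0.24 = 290·t^0.76/(46+t) gives 0.76(46+t) = t, so 0.24·t = 0.76×46.
t* = 0.76×46/0.24 = 145.7 min.

145.67 min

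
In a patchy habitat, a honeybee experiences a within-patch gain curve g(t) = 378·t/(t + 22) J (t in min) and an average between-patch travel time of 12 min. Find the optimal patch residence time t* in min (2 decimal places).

16.25 min

Maximise g(t)/(T+t): set derivative to zero → g'(t)(T+t) = g(t).
g'(t) = 378·22/(t + 22)². Setting 378·22/(t+22)² = 378t/[(t+22)(12+t)] gives 22(12+t) = t(t+22), so t² = 22×12 = 264.
t* = √264 = 16.25 min.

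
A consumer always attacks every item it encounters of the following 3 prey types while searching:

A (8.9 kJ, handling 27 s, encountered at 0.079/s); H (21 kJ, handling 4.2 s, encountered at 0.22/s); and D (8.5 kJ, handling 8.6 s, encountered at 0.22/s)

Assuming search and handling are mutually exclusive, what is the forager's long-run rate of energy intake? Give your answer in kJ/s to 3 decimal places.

R = Σλ_iE_i / (1 + Σλ_ih_i)
Numerator: 0.079×8.9 + 0.22×21 + 0.22×8.5 = 7.193
Denominator: 1 + 0.079×27 + 0.22×4.2 + 0.22×8.6 = 5.949
R = 7.193/5.949 = 1.209 kJ/s

1.209 kJ/s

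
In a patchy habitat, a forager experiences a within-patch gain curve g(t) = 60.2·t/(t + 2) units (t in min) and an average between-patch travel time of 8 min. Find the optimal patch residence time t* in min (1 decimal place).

Optimal t* satisfies g'(t*) = g(t*)/(T + t*).
g'(t) = 60.2·2/(t + 2)². Setting 60.2·2/(t+2)² = 60.2t/[(t+2)(8+t)] gives 2(8+t) = t(t+2), so t² = 2×8 = 16.
t* = √16 = 4 min.

4.0 min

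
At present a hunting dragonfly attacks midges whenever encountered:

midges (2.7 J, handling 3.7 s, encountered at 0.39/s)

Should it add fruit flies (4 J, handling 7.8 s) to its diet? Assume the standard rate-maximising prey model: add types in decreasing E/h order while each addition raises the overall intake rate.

Current rate: (0.39×2.7)/(1 + 0.39×3.7) = 0.431 J/s.
fruit flies: E/h = 4/7.8 = 0.5128 J/s.
Since 0.5128 > R, including fruit flies increases the long-run rate.

Yes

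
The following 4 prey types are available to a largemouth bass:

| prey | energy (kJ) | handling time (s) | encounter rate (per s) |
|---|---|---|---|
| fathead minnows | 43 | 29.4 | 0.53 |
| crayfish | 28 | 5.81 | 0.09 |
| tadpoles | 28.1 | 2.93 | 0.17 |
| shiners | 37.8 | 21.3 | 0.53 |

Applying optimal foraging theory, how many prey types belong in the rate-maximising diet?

2

Rank by E/h (kJ/s): tadpoles 9.59, crayfish 4.82, shiners 1.77, fathead minnows 1.46. Include each in turn until the next type's E/h falls below the running intake rate.
Rate on top 1: 3.189. crayfish: 4.82 > 3.189 → include.
Rate on top 2: 3.611. shiners: 1.77 < 3.611 → exclude; stop.
Optimal diet: tadpoles, crayfish — 2 of 4 types.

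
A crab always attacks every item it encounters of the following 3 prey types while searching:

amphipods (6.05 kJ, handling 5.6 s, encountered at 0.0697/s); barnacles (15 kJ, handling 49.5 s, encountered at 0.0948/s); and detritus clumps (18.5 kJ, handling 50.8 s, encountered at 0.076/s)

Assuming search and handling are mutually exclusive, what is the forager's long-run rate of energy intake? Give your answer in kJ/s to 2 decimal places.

0.33 kJ/s

R = Σλ_iE_i / (1 + Σλ_ih_i)
Numerator: 0.0697×6.05 + 0.0948×15 + 0.076×18.5 = 3.25
Denominator: 1 + 0.0697×5.6 + 0.0948×49.5 + 0.076×50.8 = 9.944
R = 3.25/9.944 = 0.3268 kJ/s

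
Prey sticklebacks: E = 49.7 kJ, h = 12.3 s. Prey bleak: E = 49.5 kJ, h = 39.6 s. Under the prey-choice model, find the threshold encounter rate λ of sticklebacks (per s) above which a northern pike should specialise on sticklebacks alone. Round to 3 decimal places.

0.036 per s

The zero-one rule: include bleak iff E₂/h₂ > λE₁/(1+λh₁). Equality gives the switch point.
λE₁h₂ = E₂ + λE₂h₁ ⇒ λ = E₂/(E₁h₂ − E₂h₁) = 49.5/(1968 − 608.9) = 0.03642 per s.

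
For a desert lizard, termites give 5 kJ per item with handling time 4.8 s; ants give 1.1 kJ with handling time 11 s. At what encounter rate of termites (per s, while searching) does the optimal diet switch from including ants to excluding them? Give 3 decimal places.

0.022 per s

Drop ants once their profitability E₂/h₂ falls below the rate achievable on termites alone: E₂/h₂ = λE₁/(1 + λh₁).
Solve for λ: λE₁h₂ = E₂(1 + λh₁) → λ(E₁h₂ − E₂h₁) = E₂ → λ = E₂/(E₁h₂ − E₂h₁).
λ = 1.1/(5×11 − 1.1×4.8) = 1.1/49.72 = 0.02212 per s.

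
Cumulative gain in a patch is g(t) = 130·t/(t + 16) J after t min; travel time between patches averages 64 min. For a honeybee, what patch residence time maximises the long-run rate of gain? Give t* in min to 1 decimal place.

Maximise g(t)/(T+t): set derivative to zero → g'(t)(T+t) = g(t).
g'(t) = 130·16/(t + 16)². Setting 130·16/(t+16)² = 130t/[(t+16)(64+t)] gives 16(64+t) = t(t+16), so t² = 16×64 = 1024.
t* = √1024 = 32 min.

32.0 min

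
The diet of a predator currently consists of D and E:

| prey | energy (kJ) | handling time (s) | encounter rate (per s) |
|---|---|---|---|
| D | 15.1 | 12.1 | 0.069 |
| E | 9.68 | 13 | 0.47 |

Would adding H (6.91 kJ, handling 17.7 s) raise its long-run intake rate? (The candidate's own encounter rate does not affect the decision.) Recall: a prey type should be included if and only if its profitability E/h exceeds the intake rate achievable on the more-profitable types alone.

No

Intake rate on the current diet: R = (0.069×15.1 + 0.47×9.68) / (1 + 0.069×12.1 + 0.47×13) = 5.591/7.945 = 0.7038 kJ/s.
Profitability of H: 6.91/17.7 = 0.3904 kJ/s.
Since 0.3904 < R, time spent handling H is better spent searching.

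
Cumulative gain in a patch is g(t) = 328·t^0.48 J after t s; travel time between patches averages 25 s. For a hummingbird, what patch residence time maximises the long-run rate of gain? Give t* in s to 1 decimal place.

23.1 s

By the marginal value theorem, leave when the instantaneous gain rate g'(t) equals the habitat-wide average g(t)/(T + t).
g'(t) = 0.48·328·t^-0.52. Setting 0.48·328·t^-0.52 = 328·t^0.48/(25+t) gives 0.48(25+t) = t, so 0.52·t = 0.48×25.
t* = 0.48×25/0.52 = 23.08 s.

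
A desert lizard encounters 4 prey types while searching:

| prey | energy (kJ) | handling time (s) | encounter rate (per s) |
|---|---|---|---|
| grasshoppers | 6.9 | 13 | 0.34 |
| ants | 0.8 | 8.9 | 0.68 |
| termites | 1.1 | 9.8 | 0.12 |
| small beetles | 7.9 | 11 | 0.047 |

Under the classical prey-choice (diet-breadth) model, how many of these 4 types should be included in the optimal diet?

2

Rank by E/h (kJ/s): small beetles 0.718, grasshoppers 0.531, termites 0.112, ants 0.0899. Include each in turn until the next type's E/h falls below the running intake rate.
Rate on top 1: 0.2448. grasshoppers: 0.531 > 0.2448 → include.
Rate on top 2: 0.4577. termites: 0.112 < 0.4577 → exclude; stop.
Optimal diet: small beetles, grasshoppers — 2 of 4 types.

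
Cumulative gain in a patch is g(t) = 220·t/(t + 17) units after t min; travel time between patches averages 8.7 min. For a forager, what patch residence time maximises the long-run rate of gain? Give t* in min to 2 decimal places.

12.16 min

By the marginal value theorem, leave when the instantaneous gain rate g'(t) equals the habitat-wide average g(t)/(T + t).
g'(t) = 220·17/(t + 17)². Setting 220·17/(t+17)² = 220t/[(t+17)(8.7+t)] gives 17(8.7+t) = t(t+17), so t² = 17×8.7 = 147.9.
t* = √147.9 = 12.16 min.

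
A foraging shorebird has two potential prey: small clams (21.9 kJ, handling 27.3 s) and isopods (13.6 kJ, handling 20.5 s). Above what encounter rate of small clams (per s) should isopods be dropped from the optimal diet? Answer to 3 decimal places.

0.175 per s

Drop isopods once their profitability E₂/h₂ falls below the rate achievable on small clams alone: E₂/h₂ = λE₁/(1 + λh₁).
Solve for λ: λE₁h₂ = E₂(1 + λh₁) → λ(E₁h₂ − E₂h₁) = E₂ → λ = E₂/(E₁h₂ − E₂h₁).
λ = 13.6/(21.9×20.5 − 13.6×27.3) = 13.6/77.67 = 0.1751 per s.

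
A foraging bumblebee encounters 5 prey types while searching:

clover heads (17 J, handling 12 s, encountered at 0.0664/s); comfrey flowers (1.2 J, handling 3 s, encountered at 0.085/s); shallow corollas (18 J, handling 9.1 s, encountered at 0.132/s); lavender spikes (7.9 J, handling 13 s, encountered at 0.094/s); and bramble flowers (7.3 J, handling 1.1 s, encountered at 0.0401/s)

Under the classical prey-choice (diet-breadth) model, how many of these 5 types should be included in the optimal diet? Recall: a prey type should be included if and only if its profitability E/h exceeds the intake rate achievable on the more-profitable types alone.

3

Rank by E/h (J/s): bramble flowers 6.64, shallow corollas 1.98, clover heads 1.42, lavender spikes 0.608, comfrey flowers 0.4. Include each in turn until the next type's E/h falls below the running intake rate.
Rate on top 1: 0.2804. shallow corollas: 1.98 > 0.2804 → include.
Rate on top 2: 1.189. clover heads: 1.42 > 1.189 → include.
Rate on top 3: 1.248. lavender spikes: 0.608 < 1.248 → exclude; stop.
Optimal diet: bramble flowers, shallow corollas, clover heads — 3 of 5 types.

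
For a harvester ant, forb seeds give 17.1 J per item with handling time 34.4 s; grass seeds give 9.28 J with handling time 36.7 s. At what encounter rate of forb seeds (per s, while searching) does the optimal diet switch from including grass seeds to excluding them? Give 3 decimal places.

0.030 per s

Drop grass seeds once their profitability E₂/h₂ falls below the rate achievable on forb seeds alone: E₂/h₂ = λE₁/(1 + λh₁).
Solve for λ: λE₁h₂ = E₂(1 + λh₁) → λ(E₁h₂ − E₂h₁) = E₂ → λ = E₂/(E₁h₂ − E₂h₁).
λ = 9.28/(17.1×36.7 − 9.28×34.4) = 9.28/308.3 = 0.0301 per s.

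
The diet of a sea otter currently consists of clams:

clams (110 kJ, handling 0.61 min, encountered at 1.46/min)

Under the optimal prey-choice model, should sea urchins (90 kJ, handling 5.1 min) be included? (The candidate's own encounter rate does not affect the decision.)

On clams alone, R = ΣλE/(1+Σλh) = 160.6/1.891 = 84.95 kJ/min.
Profitability of sea urchins: 90/5.1 = 17.65 kJ/min.
17.65 < 84.95, so adding sea urchins would lower the average — exclude it.

No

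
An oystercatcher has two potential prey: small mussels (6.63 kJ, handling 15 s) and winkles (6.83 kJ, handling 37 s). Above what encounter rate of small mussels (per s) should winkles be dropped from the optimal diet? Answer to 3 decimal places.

The zero-one rule: include winkles iff E₂/h₂ > λE₁/(1+λh₁). Equality gives the switch point.
λE₁h₂ = E₂ + λE₂h₁ ⇒ λ = E₂/(E₁h₂ − E₂h₁) = 6.83/(245.3 − 102.5) = 0.04781 per s.

0.048 per s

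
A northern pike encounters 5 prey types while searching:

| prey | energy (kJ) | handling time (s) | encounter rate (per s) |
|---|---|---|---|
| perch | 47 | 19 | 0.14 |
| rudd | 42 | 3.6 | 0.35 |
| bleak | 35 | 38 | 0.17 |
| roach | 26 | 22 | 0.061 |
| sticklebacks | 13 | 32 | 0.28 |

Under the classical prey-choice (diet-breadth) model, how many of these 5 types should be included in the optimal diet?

Profitabilities (E/h, kJ/s): rudd 11.7, perch 2.47, roach 1.18, bleak 0.921, sticklebacks 0.406. Add prey in this order while the next type's profitability exceeds the intake rate on those already taken.
Rate on top 1: 6.504. perch: 2.47 < 6.504 → exclude; stop.
Optimal diet: rudd — 1 of 5 types.

1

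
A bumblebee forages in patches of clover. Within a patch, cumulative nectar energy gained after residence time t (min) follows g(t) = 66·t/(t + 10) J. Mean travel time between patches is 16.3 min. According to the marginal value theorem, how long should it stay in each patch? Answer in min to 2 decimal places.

12.77 min

By the marginal value theorem, leave when the instantaneous gain rate g'(t) equals the habitat-wide average g(t)/(T + t).
g'(t) = 66·10/(t + 10)². Setting 66·10/(t+10)² = 66t/[(t+10)(16.3+t)] gives 10(16.3+t) = t(t+10), so t² = 10×16.3 = 163.
t* = √163 = 12.77 min.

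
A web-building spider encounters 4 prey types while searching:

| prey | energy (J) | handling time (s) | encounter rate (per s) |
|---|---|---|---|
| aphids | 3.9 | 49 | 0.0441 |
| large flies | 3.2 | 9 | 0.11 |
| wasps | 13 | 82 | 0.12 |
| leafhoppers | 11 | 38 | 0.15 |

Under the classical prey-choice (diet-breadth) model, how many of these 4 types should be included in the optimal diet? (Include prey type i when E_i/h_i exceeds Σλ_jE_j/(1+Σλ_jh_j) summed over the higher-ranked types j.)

Rank by E/h (J/s): large flies 0.356, leafhoppers 0.289, wasps 0.159, aphids 0.0796. Include each in turn until the next type's E/h falls below the running intake rate.
Rate on top 1: 0.1769. leafhoppers: 0.289 > 0.1769 → include.
Rate on top 2: 0.2603. wasps: 0.159 < 0.2603 → exclude; stop.
Optimal diet: large flies, leafhoppers — 2 of 4 types.

2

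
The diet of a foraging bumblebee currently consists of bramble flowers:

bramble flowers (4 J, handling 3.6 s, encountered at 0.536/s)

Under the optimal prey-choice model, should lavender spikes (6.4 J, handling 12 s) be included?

Current rate: (0.536×4)/(1 + 0.536×3.6) = 0.7318 J/s.
lavender spikes: E/h = 6.4/12 = 0.5333 J/s.
Since 0.5333 < R, time spent handling lavender spikes is better spent searching.

No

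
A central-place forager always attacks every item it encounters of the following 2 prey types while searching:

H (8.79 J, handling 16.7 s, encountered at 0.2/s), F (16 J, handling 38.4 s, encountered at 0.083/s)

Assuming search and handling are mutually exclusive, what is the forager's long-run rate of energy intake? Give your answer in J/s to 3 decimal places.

0.410 J/s

R = Σλ_iE_i / (1 + Σλ_ih_i)
Numerator: 0.2×8.79 + 0.083×16 = 3.086
Denominator: 1 + 0.2×16.7 + 0.083×38.4 = 7.527
R = 3.086/7.527 = 0.41 J/s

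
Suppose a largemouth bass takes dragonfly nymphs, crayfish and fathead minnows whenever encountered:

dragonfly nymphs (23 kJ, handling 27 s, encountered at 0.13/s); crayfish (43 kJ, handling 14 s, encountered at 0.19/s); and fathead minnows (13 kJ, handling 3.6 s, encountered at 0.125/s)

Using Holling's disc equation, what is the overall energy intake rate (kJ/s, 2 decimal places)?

1.68 kJ/s

Energy encountered per unit search time: 0.13×23 + 0.19×43 + 0.125×13 = 12.79 kJ/s.
Handling time per unit search time: 0.13×27 + 0.19×14 + 0.125×3.6 = 6.62.
Rate = 12.79/(1 + 6.62) = 1.678 kJ/s.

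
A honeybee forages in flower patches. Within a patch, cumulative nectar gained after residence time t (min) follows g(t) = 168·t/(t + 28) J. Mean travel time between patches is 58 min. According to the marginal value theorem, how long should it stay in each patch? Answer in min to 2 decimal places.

Maximise g(t)/(T+t): set derivative to zero → g'(t)(T+t) = g(t).
g'(t) = 168·28/(t + 28)². Setting 168·28/(t+28)² = 168t/[(t+28)(58+t)] gives 28(58+t) = t(t+28), so t² = 28×58 = 1624.
t* = √1624 = 40.3 min.

40.30 min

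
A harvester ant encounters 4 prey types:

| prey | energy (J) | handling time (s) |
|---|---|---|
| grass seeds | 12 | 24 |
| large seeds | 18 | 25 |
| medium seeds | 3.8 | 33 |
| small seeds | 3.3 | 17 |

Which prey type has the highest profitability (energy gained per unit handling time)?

large seeds

Profitability E/h (J/s): grass seeds = 12/24 = 0.5, large seeds = 18/25 = 0.72, medium seeds = 3.8/33 = 0.115, small seeds = 3.3/17 = 0.194.
Ranked: large seeds > grass seeds > small seeds > medium seeds.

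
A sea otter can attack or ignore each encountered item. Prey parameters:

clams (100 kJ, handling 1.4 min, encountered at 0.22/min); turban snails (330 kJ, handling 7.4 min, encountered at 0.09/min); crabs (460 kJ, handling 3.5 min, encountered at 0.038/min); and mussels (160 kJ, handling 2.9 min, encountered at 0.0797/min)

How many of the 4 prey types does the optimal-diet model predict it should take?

Profitabilities (E/h, kJ/min): crabs 131, clams 71.4, mussels 55.2, turban snails 44.6. Add prey in this order while the next type's profitability exceeds the intake rate on those already taken.
Rate on top 1: 15.43. clams: 71.4 > 15.43 → include.
Rate on top 2: 27.4. mussels: 55.2 > 27.4 → include.
Rate on top 3: 31.24. turban snails: 44.6 > 31.24 → include.
Optimal diet: crabs, clams, mussels, turban snails — 4 of 4 types.

4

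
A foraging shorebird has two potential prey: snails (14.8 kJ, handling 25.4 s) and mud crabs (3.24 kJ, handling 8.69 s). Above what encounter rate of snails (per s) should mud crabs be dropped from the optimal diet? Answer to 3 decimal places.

0.070 per s

At the threshold, the rate on snails alone equals the profitability of mud crabs: λ·14.8/(1 + λ·25.4) = 3.24/8.69 = 0.3728.
Rearranging, λ(14.8 − 0.3728×25.4) = 0.3728, so λ = 0.3728/5.33 = 0.06995 per s.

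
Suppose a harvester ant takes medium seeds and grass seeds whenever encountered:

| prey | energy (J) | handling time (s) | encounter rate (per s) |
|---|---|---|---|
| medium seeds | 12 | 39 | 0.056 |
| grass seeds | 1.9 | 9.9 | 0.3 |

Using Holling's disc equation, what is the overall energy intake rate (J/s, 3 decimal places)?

0.202 J/s

Energy encountered per unit search time: 0.056×12 + 0.3×1.9 = 1.242 J/s.
Handling time per unit search time: 0.056×39 + 0.3×9.9 = 5.154.
Rate = 1.242/(1 + 5.154) = 0.2018 J/s.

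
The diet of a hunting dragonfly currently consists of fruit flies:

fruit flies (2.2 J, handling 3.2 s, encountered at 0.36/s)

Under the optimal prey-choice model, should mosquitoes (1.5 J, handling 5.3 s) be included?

No

Current rate: (0.36×2.2)/(1 + 0.36×3.2) = 0.368 J/s.
Profitability of mosquitoes: 1.5/5.3 = 0.283 J/s.
Since 0.283 < R, time spent handling mosquitoes is better spent searching.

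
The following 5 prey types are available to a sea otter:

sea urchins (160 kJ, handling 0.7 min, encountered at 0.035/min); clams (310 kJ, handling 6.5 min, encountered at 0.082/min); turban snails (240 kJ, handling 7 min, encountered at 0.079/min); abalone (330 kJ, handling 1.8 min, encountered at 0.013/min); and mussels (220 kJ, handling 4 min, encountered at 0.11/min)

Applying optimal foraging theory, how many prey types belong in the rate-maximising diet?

5

Rank by E/h (kJ/min): sea urchins 229, abalone 183, mussels 55, clams 47.7, turban snails 34.3. Include each in turn until the next type's E/h falls below the running intake rate.
Rate on top 1: 5.466. abalone: 183 > 5.466 → include.
Rate on top 2: 9.438. mussels: 55 > 9.438 → include.
Rate on top 3: 22.91. clams: 47.7 > 22.91 → include.
Rate on top 4: 29.45. turban snails: 34.3 > 29.45 → include.
Optimal diet: sea urchins, abalone, mussels, clams, turban snails — 5 of 5 types.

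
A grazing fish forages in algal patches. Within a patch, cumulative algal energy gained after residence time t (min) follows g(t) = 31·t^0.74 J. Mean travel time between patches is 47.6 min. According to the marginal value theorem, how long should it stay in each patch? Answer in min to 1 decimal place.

By the marginal value theorem, leave when the instantaneous gain rate g'(t) equals the habitat-wide average g(t)/(T + t).
g'(t) = 0.74·31·t^-0.26. Setting 0.74·31·t^-0.26 = 31·t^0.74/(47.6+t) gives 0.74(47.6+t) = t, so 0.26·t = 0.74×47.6.
t* = 0.74×47.6/0.26 = 135.5 min.

135.5 min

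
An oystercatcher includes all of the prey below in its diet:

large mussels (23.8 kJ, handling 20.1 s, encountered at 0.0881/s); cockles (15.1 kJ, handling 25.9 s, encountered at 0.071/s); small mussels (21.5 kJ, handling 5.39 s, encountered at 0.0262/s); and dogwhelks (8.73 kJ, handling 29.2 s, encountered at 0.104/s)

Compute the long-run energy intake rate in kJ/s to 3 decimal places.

0.596 kJ/s

R = Σλ_iE_i / (1 + Σλ_ih_i)
Numerator: 0.0881×23.8 + 0.071×15.1 + 0.0262×21.5 + 0.104×8.73 = 4.64
Denominator: 1 + 0.0881×20.1 + 0.071×25.9 + 0.0262×5.39 + 0.104×29.2 = 7.788
R = 4.64/7.788 = 0.5958 kJ/s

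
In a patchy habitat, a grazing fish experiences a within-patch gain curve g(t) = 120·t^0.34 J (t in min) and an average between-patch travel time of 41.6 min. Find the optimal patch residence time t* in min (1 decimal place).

Optimal t* satisfies g'(t*) = g(t*)/(T + t*).
g'(t) = 0.34·120·t^-0.66. Setting 0.34·120·t^-0.66 = 120·t^0.34/(41.6+t) gives 0.34(41.6+t) = t, so 0.66·t = 0.34×41.6.
t* = 0.34×41.6/0.66 = 21.43 min.

21.4 min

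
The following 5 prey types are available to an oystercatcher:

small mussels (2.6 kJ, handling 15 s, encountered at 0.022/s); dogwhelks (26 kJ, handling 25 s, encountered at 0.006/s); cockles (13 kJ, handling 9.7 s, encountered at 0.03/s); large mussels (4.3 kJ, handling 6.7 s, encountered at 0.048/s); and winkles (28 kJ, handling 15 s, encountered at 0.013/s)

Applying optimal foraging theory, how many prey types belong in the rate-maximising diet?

4

Profitabilities (E/h, kJ/s): winkles 1.87, cockles 1.34, dogwhelks 1.04, large mussels 0.642, small mussels 0.173. Add prey in this order while the next type's profitability exceeds the intake rate on those already taken.
Rate on top 1: 0.3046. cockles: 1.34 > 0.3046 → include.
Rate on top 2: 0.5074. dogwhelks: 1.04 > 0.5074 → include.
Rate on top 3: 0.5562. large mussels: 0.642 > 0.5562 → include.
Rate on top 4: 0.5703. small mussels: 0.173 < 0.5703 → exclude; stop.
Optimal diet: winkles, cockles, dogwhelks, large mussels — 4 of 5 types.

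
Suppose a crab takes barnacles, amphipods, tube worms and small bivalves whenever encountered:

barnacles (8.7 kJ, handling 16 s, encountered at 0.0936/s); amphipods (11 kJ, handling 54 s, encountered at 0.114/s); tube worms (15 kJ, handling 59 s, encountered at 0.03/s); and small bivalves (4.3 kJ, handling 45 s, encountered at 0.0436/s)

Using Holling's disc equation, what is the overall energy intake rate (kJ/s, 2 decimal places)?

R = Σλ_iE_i / (1 + Σλ_ih_i)
Numerator: 0.0936×8.7 + 0.114×11 + 0.03×15 + 0.0436×4.3 = 2.706
Denominator: 1 + 0.0936×16 + 0.114×54 + 0.03×59 + 0.0436×45 = 12.39
R = 2.706/12.39 = 0.2185 kJ/s

0.22 kJ/s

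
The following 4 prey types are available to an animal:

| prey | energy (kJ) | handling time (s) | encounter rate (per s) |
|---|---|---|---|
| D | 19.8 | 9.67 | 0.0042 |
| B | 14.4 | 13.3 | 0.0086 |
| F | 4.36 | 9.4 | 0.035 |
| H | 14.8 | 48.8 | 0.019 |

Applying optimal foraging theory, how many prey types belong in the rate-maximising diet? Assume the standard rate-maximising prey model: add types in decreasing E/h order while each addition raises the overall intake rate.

E/h in descending order: D 2.05, B 1.08, F 0.464, H 0.303 kJ/s. The optimal diet is the largest prefix of this list for which every included type satisfies E_i/h_i > R on the types above it.
Rate on top 1: 0.07991. B: 1.08 > 0.07991 → include.
Rate on top 2: 0.1792. F: 0.464 > 0.1792 → include.
Rate on top 3: 0.2423. H: 0.303 > 0.2423 → include.
Optimal diet: D, B, F, H — 4 of 4 types.

4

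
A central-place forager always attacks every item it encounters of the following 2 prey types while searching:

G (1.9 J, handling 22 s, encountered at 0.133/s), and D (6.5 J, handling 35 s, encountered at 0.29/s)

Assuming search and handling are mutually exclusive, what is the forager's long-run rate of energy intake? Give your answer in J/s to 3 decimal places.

0.152 J/s

R = (0.133×1.9 + 0.29×6.5) / (1 + 0.133×22 + 0.29×35) = 2.138/14.08 = 0.1519 J/s.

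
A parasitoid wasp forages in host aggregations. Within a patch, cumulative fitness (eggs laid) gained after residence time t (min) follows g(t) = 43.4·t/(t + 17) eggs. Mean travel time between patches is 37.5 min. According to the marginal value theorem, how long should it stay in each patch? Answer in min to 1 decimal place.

25.2 min

Maximise g(t)/(T+t): set derivative to zero → g'(t)(T+t) = g(t).
g'(t) = 43.4·17/(t + 17)². Setting 43.4·17/(t+17)² = 43.4t/[(t+17)(37.5+t)] gives 17(37.5+t) = t(t+17), so t² = 17×37.5 = 637.5.
t* = √637.5 = 25.25 min.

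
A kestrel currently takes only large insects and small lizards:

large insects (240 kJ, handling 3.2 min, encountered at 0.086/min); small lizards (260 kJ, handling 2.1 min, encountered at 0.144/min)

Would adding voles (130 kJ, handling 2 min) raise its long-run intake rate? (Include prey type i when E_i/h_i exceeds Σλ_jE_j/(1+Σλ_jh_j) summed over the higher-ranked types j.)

On large insects and small lizards alone, R = ΣλE/(1+Σλh) = 58.08/1.578 = 36.82 kJ/min.
Profitability of voles: 130/2 = 65 kJ/min.
65 > 36.82, so adding voles raises the average — include it.

Yes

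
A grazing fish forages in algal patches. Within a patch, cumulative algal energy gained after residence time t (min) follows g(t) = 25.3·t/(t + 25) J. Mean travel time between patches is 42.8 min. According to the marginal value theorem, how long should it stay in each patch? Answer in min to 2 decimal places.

Optimal t* satisfies g'(t*) = g(t*)/(T + t*).
g'(t) = 25.3·25/(t + 25)². Setting 25.3·25/(t+25)² = 25.3t/[(t+25)(42.8+t)] gives 25(42.8+t) = t(t+25), so t² = 25×42.8 = 1070.
t* = √1070 = 32.71 min.

32.71 min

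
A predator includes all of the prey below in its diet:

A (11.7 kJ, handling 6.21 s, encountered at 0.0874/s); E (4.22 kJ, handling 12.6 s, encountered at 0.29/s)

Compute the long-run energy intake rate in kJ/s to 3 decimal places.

0.432 kJ/s

Energy encountered per unit search time: 0.0874×11.7 + 0.29×4.22 = 2.246 kJ/s.
Handling time per unit search time: 0.0874×6.21 + 0.29×12.6 = 4.197.
Rate = 2.246/(1 + 4.197) = 0.4323 kJ/s.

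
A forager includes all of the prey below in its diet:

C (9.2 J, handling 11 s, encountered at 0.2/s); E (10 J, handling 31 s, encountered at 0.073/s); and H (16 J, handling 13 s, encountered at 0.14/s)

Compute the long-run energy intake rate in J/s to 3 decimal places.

Energy encountered per unit search time: 0.2×9.2 + 0.073×10 + 0.14×16 = 4.81 J/s.
Handling time per unit search time: 0.2×11 + 0.073×31 + 0.14×13 = 6.283.
Rate = 4.81/(1 + 6.283) = 0.6604 J/s.

0.660 J/s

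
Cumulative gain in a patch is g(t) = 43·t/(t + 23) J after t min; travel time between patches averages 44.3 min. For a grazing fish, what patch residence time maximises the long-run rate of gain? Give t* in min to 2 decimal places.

Maximise g(t)/(T+t): set derivative to zero → g'(t)(T+t) = g(t).
g'(t) = 43·23/(t + 23)². Setting 43·23/(t+23)² = 43t/[(t+23)(44.3+t)] gives 23(44.3+t) = t(t+23), so t² = 23×44.3 = 1019.
t* = √1019 = 31.92 min.

31.92 min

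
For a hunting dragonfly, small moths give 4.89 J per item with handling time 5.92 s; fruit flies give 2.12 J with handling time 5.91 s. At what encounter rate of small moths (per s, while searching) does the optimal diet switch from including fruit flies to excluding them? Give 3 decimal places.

0.130 per s

Drop fruit flies once their profitability E₂/h₂ falls below the rate achievable on small moths alone: E₂/h₂ = λE₁/(1 + λh₁).
Solve for λ: λE₁h₂ = E₂(1 + λh₁) → λ(E₁h₂ − E₂h₁) = E₂ → λ = E₂/(E₁h₂ − E₂h₁).
λ = 2.12/(4.89×5.91 − 2.12×5.92) = 2.12/16.35 = 0.1297 per s.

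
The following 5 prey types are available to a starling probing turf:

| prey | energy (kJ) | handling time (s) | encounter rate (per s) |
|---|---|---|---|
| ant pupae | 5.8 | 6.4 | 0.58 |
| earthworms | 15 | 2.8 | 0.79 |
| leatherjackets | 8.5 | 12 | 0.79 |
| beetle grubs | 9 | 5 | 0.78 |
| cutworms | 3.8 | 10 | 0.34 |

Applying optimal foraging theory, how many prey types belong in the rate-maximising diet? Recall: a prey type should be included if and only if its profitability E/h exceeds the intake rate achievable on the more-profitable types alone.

E/h in descending order: earthworms 5.36, beetle grubs 1.8, ant pupae 0.906, leatherjackets 0.708, cutworms 0.38 kJ/s. The optimal diet is the largest prefix of this list for which every included type satisfies E_i/h_i > R on the types above it.
Rate on top 1: 3.689. beetle grubs: 1.8 < 3.689 → exclude; stop.
Optimal diet: earthworms — 1 of 5 types.

1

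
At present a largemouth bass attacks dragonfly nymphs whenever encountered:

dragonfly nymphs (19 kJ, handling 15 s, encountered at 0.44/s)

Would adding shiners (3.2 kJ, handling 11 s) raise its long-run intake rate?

No

Current rate: (0.44×19)/(1 + 0.44×15) = 1.1 kJ/s.
Profitability of shiners: 3.2/11 = 0.2909 kJ/s.
Since 0.2909 < R, time spent handling shiners is better spent searching.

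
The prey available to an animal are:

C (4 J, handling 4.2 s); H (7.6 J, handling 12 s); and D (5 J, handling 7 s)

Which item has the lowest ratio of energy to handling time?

H

In descending order of E/h:
C: 4/4.2 = 0.952 J/s
D: 5/7 = 0.714 J/s
H: 7.6/12 = 0.633 J/s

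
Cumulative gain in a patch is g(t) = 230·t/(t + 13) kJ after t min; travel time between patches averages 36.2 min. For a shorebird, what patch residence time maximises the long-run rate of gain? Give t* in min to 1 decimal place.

21.7 min

Maximise g(t)/(T+t): set derivative to zero → g'(t)(T+t) = g(t).
g'(t) = 230·13/(t + 13)². Setting 230·13/(t+13)² = 230t/[(t+13)(36.2+t)] gives 13(36.2+t) = t(t+13), so t² = 13×36.2 = 470.6.
t* = √470.6 = 21.69 min.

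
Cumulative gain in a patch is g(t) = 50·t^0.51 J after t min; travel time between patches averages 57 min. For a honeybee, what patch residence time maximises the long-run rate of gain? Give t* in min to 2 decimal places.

Optimal t* satisfies g'(t*) = g(t*)/(T + t*).
g'(t) = 0.51·50·t^-0.49. Setting 0.51·50·t^-0.49 = 50·t^0.51/(57+t) gives 0.51(57+t) = t, so 0.49·t = 0.51×57.
t* = 0.51×57/0.49 = 59.33 min.

59.33 min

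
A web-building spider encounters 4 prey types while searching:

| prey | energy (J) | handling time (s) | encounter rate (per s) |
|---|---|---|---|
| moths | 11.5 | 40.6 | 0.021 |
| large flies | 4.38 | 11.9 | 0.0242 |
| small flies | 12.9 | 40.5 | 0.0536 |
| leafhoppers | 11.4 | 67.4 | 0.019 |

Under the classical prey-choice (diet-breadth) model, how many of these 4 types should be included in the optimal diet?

3

Profitabilities (E/h, J/s): large flies 0.368, small flies 0.319, moths 0.283, leafhoppers 0.169. Add prey in this order while the next type's profitability exceeds the intake rate on those already taken.
Rate on top 1: 0.0823. small flies: 0.319 > 0.0823 → include.
Rate on top 2: 0.2306. moths: 0.283 > 0.2306 → include.
Rate on top 3: 0.241. leafhoppers: 0.169 < 0.241 → exclude; stop.
Optimal diet: large flies, small flies, moths — 3 of 4 types.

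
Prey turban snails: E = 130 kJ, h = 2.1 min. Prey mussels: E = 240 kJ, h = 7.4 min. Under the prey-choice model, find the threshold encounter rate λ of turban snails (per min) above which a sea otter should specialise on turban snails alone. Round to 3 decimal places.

0.524 per min

At the threshold, the rate on turban snails alone equals the profitability of mussels: λ·130/(1 + λ·2.1) = 240/7.4 = 32.43.
Rearranging, λ(130 − 32.43×2.1) = 32.43, so λ = 32.43/61.89 = 0.524 per min.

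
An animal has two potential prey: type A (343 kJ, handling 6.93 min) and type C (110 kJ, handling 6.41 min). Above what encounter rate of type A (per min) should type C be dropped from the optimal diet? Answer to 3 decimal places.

At the threshold, the rate on type A alone equals the profitability of type C: λ·343/(1 + λ·6.93) = 110/6.41 = 17.16.
Rearranging, λ(343 − 17.16×6.93) = 17.16, so λ = 17.16/224.1 = 0.07658 per min.

0.077 per min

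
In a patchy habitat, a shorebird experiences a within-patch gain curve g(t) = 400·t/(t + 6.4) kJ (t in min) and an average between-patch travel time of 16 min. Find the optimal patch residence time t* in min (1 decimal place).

10.1 min

Optimal t* satisfies g'(t*) = g(t*)/(T + t*).
g'(t) = 400·6.4/(t + 6.4)². Setting 400·6.4/(t+6.4)² = 400t/[(t+6.4)(16+t)] gives 6.4(16+t) = t(t+6.4), so t² = 6.4×16 = 102.4.
t* = √102.4 = 10.12 min.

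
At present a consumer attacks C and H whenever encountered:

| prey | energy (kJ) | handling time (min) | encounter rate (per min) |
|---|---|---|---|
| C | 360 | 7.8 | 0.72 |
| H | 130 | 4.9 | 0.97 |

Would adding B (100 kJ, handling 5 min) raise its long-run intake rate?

No

Intake rate on the current diet: R = (0.72×360 + 0.97×130) / (1 + 0.72×7.8 + 0.97×4.9) = 385.3/11.37 = 33.89 kJ/min.
B: E/h = 100/5 = 20 kJ/min.
Since 20 < R, time spent handling B is better spent searching.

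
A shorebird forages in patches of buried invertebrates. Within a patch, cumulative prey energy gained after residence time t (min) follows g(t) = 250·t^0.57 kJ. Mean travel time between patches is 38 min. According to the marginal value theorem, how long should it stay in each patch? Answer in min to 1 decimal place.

50.4 min

Optimal t* satisfies g'(t*) = g(t*)/(T + t*).
g'(t) = 0.57·250·t^-0.43. Setting 0.57·250·t^-0.43 = 250·t^0.57/(38+t) gives 0.57(38+t) = t, so 0.43·t = 0.57×38.
t* = 0.57×38/0.43 = 50.37 min.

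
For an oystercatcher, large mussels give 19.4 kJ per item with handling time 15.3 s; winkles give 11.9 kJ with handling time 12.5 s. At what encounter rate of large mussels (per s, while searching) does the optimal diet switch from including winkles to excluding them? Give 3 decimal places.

0.197 per s

At the threshold, the rate on large mussels alone equals the profitability of winkles: λ·19.4/(1 + λ·15.3) = 11.9/12.5 = 0.952.
Rearranging, λ(19.4 − 0.952×15.3) = 0.952, so λ = 0.952/4.834 = 0.1969 per s.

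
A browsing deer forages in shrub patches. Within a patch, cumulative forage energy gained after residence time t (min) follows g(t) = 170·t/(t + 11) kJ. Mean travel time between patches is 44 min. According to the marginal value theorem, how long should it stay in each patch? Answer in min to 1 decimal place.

Optimal t* satisfies g'(t*) = g(t*)/(T + t*).
g'(t) = 170·11/(t + 11)². Setting 170·11/(t+11)² = 170t/[(t+11)(44+t)] gives 11(44+t) = t(t+11), so t² = 11×44 = 484.
t* = √484 = 22 min.

22.0 min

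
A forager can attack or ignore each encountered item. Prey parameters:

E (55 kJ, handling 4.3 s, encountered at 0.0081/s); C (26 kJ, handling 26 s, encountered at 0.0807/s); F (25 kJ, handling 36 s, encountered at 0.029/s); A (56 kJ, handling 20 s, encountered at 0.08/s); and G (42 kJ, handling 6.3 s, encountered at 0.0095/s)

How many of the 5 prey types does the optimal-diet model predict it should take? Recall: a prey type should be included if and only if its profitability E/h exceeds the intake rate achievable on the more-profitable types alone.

3

Profitabilities (E/h, kJ/s): E 12.8, G 6.67, A 2.8, C 1, F 0.694. Add prey in this order while the next type's profitability exceeds the intake rate on those already taken.
Rate on top 1: 0.4305. G: 6.67 > 0.4305 → include.
Rate on top 2: 0.7715. A: 2.8 > 0.7715 → include.
Rate on top 3: 1.976. C: 1 < 1.976 → exclude; stop.
Optimal diet: E, G, A — 3 of 5 types.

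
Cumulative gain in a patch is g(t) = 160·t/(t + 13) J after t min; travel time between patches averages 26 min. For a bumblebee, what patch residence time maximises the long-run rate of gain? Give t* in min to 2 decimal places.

By the marginal value theorem, leave when the instantaneous gain rate g'(t) equals the habitat-wide average g(t)/(T + t).
g'(t) = 160·13/(t + 13)². Setting 160·13/(t+13)² = 160t/[(t+13)(26+t)] gives 13(26+t) = t(t+13), so t² = 13×26 = 338.
t* = √338 = 18.38 min.

18.38 min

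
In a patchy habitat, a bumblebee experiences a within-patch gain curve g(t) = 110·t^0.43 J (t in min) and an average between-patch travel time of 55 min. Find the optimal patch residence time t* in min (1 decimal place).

41.5 min

Optimal t* satisfies g'(t*) = g(t*)/(T + t*).
g'(t) = 0.43·110·t^-0.57. Setting 0.43·110·t^-0.57 = 110·t^0.43/(55+t) gives 0.43(55+t) = t, so 0.57·t = 0.43×55.
t* = 0.43×55/0.57 = 41.49 min.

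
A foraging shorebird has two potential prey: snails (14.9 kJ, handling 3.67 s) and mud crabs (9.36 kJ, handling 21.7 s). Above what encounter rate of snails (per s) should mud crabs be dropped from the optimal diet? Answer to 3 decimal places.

At the threshold, the rate on snails alone equals the profitability of mud crabs: λ·14.9/(1 + λ·3.67) = 9.36/21.7 = 0.4313.
Rearranging, λ(14.9 − 0.4313×3.67) = 0.4313, so λ = 0.4313/13.32 = 0.03239 per s.

0.032 per s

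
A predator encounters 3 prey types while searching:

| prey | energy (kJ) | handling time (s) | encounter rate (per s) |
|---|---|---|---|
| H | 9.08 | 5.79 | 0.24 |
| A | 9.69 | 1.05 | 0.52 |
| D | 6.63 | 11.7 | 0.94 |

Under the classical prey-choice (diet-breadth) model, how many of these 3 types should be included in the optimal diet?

E/h in descending order: A 9.23, H 1.57, D 0.567 kJ/s. The optimal diet is the largest prefix of this list for which every included type satisfies E_i/h_i > R on the types above it.
Rate on top 1: 3.259. H: 1.57 < 3.259 → exclude; stop.
Optimal diet: A — 1 of 3 types.

1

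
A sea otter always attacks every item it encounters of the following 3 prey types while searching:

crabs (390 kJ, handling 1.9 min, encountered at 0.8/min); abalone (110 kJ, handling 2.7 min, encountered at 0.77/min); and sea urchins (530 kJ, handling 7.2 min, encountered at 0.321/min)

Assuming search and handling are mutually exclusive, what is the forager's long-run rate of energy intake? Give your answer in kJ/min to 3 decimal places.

82.028 kJ/min

R = Σλ_iE_i / (1 + Σλ_ih_i)
Numerator: 0.8×390 + 0.77×110 + 0.321×530 = 566.8
Denominator: 1 + 0.8×1.9 + 0.77×2.7 + 0.321×7.2 = 6.91
R = 566.8/6.91 = 82.03 kJ/min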